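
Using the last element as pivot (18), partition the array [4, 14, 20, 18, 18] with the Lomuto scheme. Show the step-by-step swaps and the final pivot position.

Lomuto partition with pivot = 18:

Initial array: [4, 14, 20, 18, 18]

arr[0]=4 <= 18: swap with position 0, array becomes [4, 14, 20, 18, 18]
arr[1]=14 <= 18: swap with position 1, array becomes [4, 14, 20, 18, 18]
arr[2]=20 > 18: no swap
arr[3]=18 <= 18: swap with position 2, array becomes [4, 14, 18, 20, 18]

Place pivot at position 3: [4, 14, 18, 18, 20]
Pivot position: 3

After partitioning with pivot 18, the array becomes [4, 14, 18, 18, 20]. The pivot is placed at index 3. All elements to the left of the pivot are <= 18, and all elements to the right are > 18.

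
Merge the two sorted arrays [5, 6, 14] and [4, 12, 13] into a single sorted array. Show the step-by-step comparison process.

Merging process:

Compare 5 vs 4: take 4 from right. Merged: [4]
Compare 5 vs 12: take 5 from left. Merged: [4, 5]
Compare 6 vs 12: take 6 from left. Merged: [4, 5, 6]
Compare 14 vs 12: take 12 from right. Merged: [4, 5, 6, 12]
Compare 14 vs 13: take 13 from right. Merged: [4, 5, 6, 12, 13]
Append remaining from left: [14]. Merged: [4, 5, 6, 12, 13, 14]

Final merged array: [4, 5, 6, 12, 13, 14]
Total comparisons: 5

The merged array is [4, 5, 6, 12, 13, 14], requiring 5 comparisons. The merge step runs in O(n) time where n is the total number of elements.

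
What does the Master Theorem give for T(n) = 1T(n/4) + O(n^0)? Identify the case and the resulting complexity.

Master Theorem for T(n) = 1T(n/4) + O(n^0):

a = 1, b = 4, c = 0
log_b(a) = log_4(1) = 0.0000

Case 2: c = 0 = log_4(1) = 0.0000
T(n) = O(n^0 log n) = O(log n)

For T(n) = 1T(n/4) + O(n^0): log_4(1) = 0.0000. This is Case 2 of the Master Theorem (c = log_b(a), equal work at all levels), giving O(log n).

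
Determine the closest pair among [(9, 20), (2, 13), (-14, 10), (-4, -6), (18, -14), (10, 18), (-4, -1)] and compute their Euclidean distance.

Computing all pairwise distances among 7 points:

d((9, 20), (2, 13)) = 9.8995
d((9, 20), (-14, 10)) = 25.0799
d((9, 20), (-4, -6)) = 29.0689
d((9, 20), (18, -14)) = 35.171
d((9, 20), (10, 18)) = 2.2361 <-- minimum
d((9, 20), (-4, -1)) = 24.6982
d((2, 13), (-14, 10)) = 16.2788
d((2, 13), (-4, -6)) = 19.9249
d((2, 13), (18, -14)) = 31.3847
d((2, 13), (10, 18)) = 9.434
d((2, 13), (-4, -1)) = 15.2315
d((-14, 10), (-4, -6)) = 18.868
d((-14, 10), (18, -14)) = 40.0
d((-14, 10), (10, 18)) = 25.2982
d((-14, 10), (-4, -1)) = 14.8661
d((-4, -6), (18, -14)) = 23.4094
d((-4, -6), (10, 18)) = 27.7849
d((-4, -6), (-4, -1)) = 5.0
d((18, -14), (10, 18)) = 32.9848
d((18, -14), (-4, -1)) = 25.5539
d((10, 18), (-4, -1)) = 23.6008

Closest pair: (9, 20) and (10, 18) with distance 2.2361

The closest pair is (9, 20) and (10, 18) with Euclidean distance 2.2361. For 7 points, brute-force pairwise comparison is shown above. For large n, the divide-and-conquer algorithm (sort by x, recurse on halves, check the dividing strip) achieves O(n log n).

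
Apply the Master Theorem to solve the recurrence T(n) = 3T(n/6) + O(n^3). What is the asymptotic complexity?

Master Theorem for T(n) = 3T(n/6) + O(n^3):

a = 3, b = 6, c = 3
log_b(a) = log_6(3) = 0.6131

Case 3: c = 3 > log_6(3) = 0.6131
T(n) = O(n^3) = O(n^3)

For T(n) = 3T(n/6) + O(n^3): log_6(3) = 0.6131. This is Case 3 of the Master Theorem (c > log_b(a), work dominated by root), giving O(n^3).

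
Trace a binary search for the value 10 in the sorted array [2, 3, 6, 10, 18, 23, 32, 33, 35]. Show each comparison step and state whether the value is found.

Binary search for 10 in [2, 3, 6, 10, 18, 23, 32, 33, 35]:

lo=0, hi=8, mid=4, arr[mid]=18 -> 18 > 10, search left half
lo=0, hi=3, mid=1, arr[mid]=3 -> 3 < 10, search right half
lo=2, hi=3, mid=2, arr[mid]=6 -> 6 < 10, search right half
lo=3, hi=3, mid=3, arr[mid]=10 -> Found target at index 3!

Binary search finds 10 at index 3 after 4 comparisons. The search repeatedly halves the search space by comparing with the middle element.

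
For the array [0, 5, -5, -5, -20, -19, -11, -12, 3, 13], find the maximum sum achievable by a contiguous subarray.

Using Kadane's algorithm on [0, 5, -5, -5, -20, -19, -11, -12, 3, 13]:

Scanning through the array:
Position 1 (value 5): max_ending_here = 5, max_so_far = 5
Position 2 (value -5): max_ending_here = 0, max_so_far = 5
Position 3 (value -5): max_ending_here = -5, max_so_far = 5
Position 4 (value -20): max_ending_here = -20, max_so_far = 5
Position 5 (value -19): max_ending_here = -19, max_so_far = 5
Position 6 (value -11): max_ending_here = -11, max_so_far = 5
Position 7 (value -12): max_ending_here = -12, max_so_far = 5
Position 8 (value 3): max_ending_here = 3, max_so_far = 5
Position 9 (value 13): max_ending_here = 16, max_so_far = 16

Maximum subarray: [3, 13]
Maximum sum: 16

The maximum subarray is [3, 13] with sum 16. This subarray runs from index 8 to index 9.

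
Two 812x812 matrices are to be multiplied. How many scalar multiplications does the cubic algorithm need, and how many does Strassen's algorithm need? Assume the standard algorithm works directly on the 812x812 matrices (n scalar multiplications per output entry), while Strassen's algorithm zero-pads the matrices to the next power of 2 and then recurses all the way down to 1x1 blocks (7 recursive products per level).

Matrix multiplication for 812x812 matrices:

Strassen's algorithm requires power-of-2 dimensions. Pad 812x812 to 1024x1024 (next power of 2).

Standard algorithm: 812^3 = 535387328 multiplications
Strassen's algorithm: 7^(log2(1024)) = 7^10 = 282475249 multiplications
Savings: 535387328 - 282475249 = 252912079 multiplications

Standard: 535387328 multiplications (812^3). Strassen: 282475249 multiplications (7^10, after padding to 1024x1024). Strassen reduces 8 recursive multiplications to 7 at each level.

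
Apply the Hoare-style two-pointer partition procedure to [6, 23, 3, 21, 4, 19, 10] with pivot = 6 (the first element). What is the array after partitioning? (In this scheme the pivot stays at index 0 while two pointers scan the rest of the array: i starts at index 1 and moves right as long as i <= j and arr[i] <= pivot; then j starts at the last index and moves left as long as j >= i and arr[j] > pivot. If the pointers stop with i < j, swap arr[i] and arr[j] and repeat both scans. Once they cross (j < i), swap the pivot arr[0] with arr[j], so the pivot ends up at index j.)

Hoare-style two-pointer partition with pivot = 6:

Initial array: [6, 23, 3, 21, 4, 19, 10]

Pointers start at i = 1, j = 6.
i stops at index 1 (arr[1]=23 > 6), j stops at index 4 (arr[4]=4 <= 6): swap arr[1] and arr[4], array becomes [6, 4, 3, 21, 23, 19, 10]
i ends at 3, j ends at 2: the pointers have crossed (j < i), so scanning stops.

Swap pivot arr[0] with arr[2] to place pivot at position 2: [3, 4, 6, 21, 23, 19, 10]
Pivot position: 2

After partitioning with pivot 6, the array becomes [3, 4, 6, 21, 23, 19, 10]. The pivot is placed at index 2. All elements to the left of the pivot are <= 6, and all elements to the right are > 6.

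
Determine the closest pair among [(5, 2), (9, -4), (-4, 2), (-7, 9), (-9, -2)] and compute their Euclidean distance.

Computing all pairwise distances among 5 points:

d((5, 2), (9, -4)) = 7.2111
d((5, 2), (-4, 2)) = 9.0
d((5, 2), (-7, 9)) = 13.8924
d((5, 2), (-9, -2)) = 14.5602
d((9, -4), (-4, 2)) = 14.3178
d((9, -4), (-7, 9)) = 20.6155
d((9, -4), (-9, -2)) = 18.1108
d((-4, 2), (-7, 9)) = 7.6158
d((-4, 2), (-9, -2)) = 6.4031 <-- minimum
d((-7, 9), (-9, -2)) = 11.1803

Closest pair: (-4, 2) and (-9, -2) with distance 6.4031

The closest pair is (-4, 2) and (-9, -2) with Euclidean distance 6.4031. For 5 points, brute-force pairwise comparison is shown above. For large n, the divide-and-conquer algorithm (sort by x, recurse on halves, check the dividing strip) achieves O(n log n).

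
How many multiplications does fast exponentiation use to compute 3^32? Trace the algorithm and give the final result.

Computing 3^32 by squaring (build up from 3^1; each line after the first costs one multiplication):

3^1 = 3
3^2 = (3^1)^2 = 3^2 = 9
3^4 = (3^2)^2 = 9^2 = 81
3^8 = (3^4)^2 = 81^2 = 6561
3^16 = (3^8)^2 = 6561^2 = 43046721
3^32 = (3^16)^2 = 43046721^2 = 1853020188851841

Result: 1853020188851841
Multiplications needed: 5 (5 lines after 3^1)

3^32 = 1853020188851841. Using exponentiation by squaring, this requires 5 multiplications. The key idea: if the exponent is even, square the half-power; if odd, multiply by the base once.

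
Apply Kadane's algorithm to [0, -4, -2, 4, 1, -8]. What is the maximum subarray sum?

Using Kadane's algorithm on [0, -4, -2, 4, 1, -8]:

Scanning through the array:
Position 1 (value -4): max_ending_here = -4, max_so_far = 0
Position 2 (value -2): max_ending_here = -2, max_so_far = 0
Position 3 (value 4): max_ending_here = 4, max_so_far = 4
Position 4 (value 1): max_ending_here = 5, max_so_far = 5
Position 5 (value -8): max_ending_here = -3, max_so_far = 5

Maximum subarray: [4, 1]
Maximum sum: 5

The maximum subarray is [4, 1] with sum 5. This subarray runs from index 3 to index 4.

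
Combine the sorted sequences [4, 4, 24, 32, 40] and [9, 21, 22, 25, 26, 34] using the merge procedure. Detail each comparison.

Merging process:

Compare 4 vs 9: take 4 from left. Merged: [4]
Compare 4 vs 9: take 4 from left. Merged: [4, 4]
Compare 24 vs 9: take 9 from right. Merged: [4, 4, 9]
Compare 24 vs 21: take 21 from right. Merged: [4, 4, 9, 21]
Compare 24 vs 22: take 22 from right. Merged: [4, 4, 9, 21, 22]
Compare 24 vs 25: take 24 from left. Merged: [4, 4, 9, 21, 22, 24]
Compare 32 vs 25: take 25 from right. Merged: [4, 4, 9, 21, 22, 24, 25]
Compare 32 vs 26: take 26 from right. Merged: [4, 4, 9, 21, 22, 24, 25, 26]
Compare 32 vs 34: take 32 from left. Merged: [4, 4, 9, 21, 22, 24, 25, 26, 32]
Compare 40 vs 34: take 34 from right. Merged: [4, 4, 9, 21, 22, 24, 25, 26, 32, 34]
Append remaining from left: [40]. Merged: [4, 4, 9, 21, 22, 24, 25, 26, 32, 34, 40]

Final merged array: [4, 4, 9, 21, 22, 24, 25, 26, 32, 34, 40]
Total comparisons: 10

The merged array is [4, 4, 9, 21, 22, 24, 25, 26, 32, 34, 40], requiring 10 comparisons. The merge step runs in O(n) time where n is the total number of elements.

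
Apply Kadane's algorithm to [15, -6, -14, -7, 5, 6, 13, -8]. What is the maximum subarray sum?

Using Kadane's algorithm on [15, -6, -14, -7, 5, 6, 13, -8]:

Scanning through the array:
Position 1 (value -6): max_ending_here = 9, max_so_far = 15
Position 2 (value -14): max_ending_here = -5, max_so_far = 15
Position 3 (value -7): max_ending_here = -7, max_so_far = 15
Position 4 (value 5): max_ending_here = 5, max_so_far = 15
Position 5 (value 6): max_ending_here = 11, max_so_far = 15
Position 6 (value 13): max_ending_here = 24, max_so_far = 24
Position 7 (value -8): max_ending_here = 16, max_so_far = 24

Maximum subarray: [5, 6, 13]
Maximum sum: 24

The maximum subarray is [5, 6, 13] with sum 24. This subarray runs from index 4 to index 6.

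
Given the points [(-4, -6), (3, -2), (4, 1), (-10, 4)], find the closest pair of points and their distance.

Computing all pairwise distances among 4 points:

d((-4, -6), (3, -2)) = 8.0623
d((-4, -6), (4, 1)) = 10.6301
d((-4, -6), (-10, 4)) = 11.6619
d((3, -2), (4, 1)) = 3.1623 <-- minimum
d((3, -2), (-10, 4)) = 14.3178
d((4, 1), (-10, 4)) = 14.3178

Closest pair: (3, -2) and (4, 1) with distance 3.1623

The closest pair is (3, -2) and (4, 1) with Euclidean distance 3.1623. For 4 points, brute-force pairwise comparison is shown above. For large n, the divide-and-conquer algorithm (sort by x, recurse on halves, check the dividing strip) achieves O(n log n).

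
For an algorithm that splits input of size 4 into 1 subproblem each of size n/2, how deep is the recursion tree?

For divide and conquer with division factor 2:

Problem sizes at each level:
Level 0: 4
Level 1: 2
Level 2: 1

The root is level 0 and the size-1 base case is level 2 (the tree spans levels 0 through 2, i.e. 3 levels counting the root), so the depth is the number of divisions: log_2(4) = 2

The recursion tree depth is log_2(4) = 2. At each level, the problem size is divided by 2, so it takes 2 divisions to reduce to a base case of size 1. The algorithm makes 1 recursive call at each level.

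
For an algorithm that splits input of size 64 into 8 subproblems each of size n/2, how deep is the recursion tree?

For divide and conquer with division factor 2:

Problem sizes at each level:
Level 0: 64
Level 1: 32
Level 2: 16
Level 3: 8
Level 4: 4
Level 5: 2
Level 6: 1

The root is level 0 and the size-1 base case is level 6 (the tree spans levels 0 through 6, i.e. 7 levels counting the root), so the depth is the number of divisions: log_2(64) = 6

The recursion tree depth is log_2(64) = 6. At each level, the problem size is divided by 2, so it takes 6 divisions to reduce to a base case of size 1. The algorithm makes 8 recursive calls at each level.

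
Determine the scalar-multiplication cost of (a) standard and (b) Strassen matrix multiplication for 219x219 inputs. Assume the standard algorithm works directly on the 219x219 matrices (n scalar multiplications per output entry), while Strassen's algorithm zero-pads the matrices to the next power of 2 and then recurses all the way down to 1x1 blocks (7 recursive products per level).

Matrix multiplication for 219x219 matrices:

Strassen's algorithm requires power-of-2 dimensions. Pad 219x219 to 256x256 (next power of 2).

Standard algorithm: 219^3 = 10503459 multiplications
Strassen's algorithm: 7^(log2(256)) = 7^8 = 5764801 multiplications
Savings: 10503459 - 5764801 = 4738658 multiplications

Standard: 10503459 multiplications (219^3). Strassen: 5764801 multiplications (7^8, after padding to 256x256). Strassen reduces 8 recursive multiplications to 7 at each level.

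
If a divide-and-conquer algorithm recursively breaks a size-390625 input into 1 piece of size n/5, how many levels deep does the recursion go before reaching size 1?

For divide and conquer with division factor 5:

Problem sizes at each level:
Level 0: 390625
Level 1: 78125
Level 2: 15625
Level 3: 3125
Level 4: 625
Level 5: 125
Level 6: 25
Level 7: 5
Level 8: 1

The root is level 0 and the size-1 base case is level 8 (the tree spans levels 0 through 8, i.e. 9 levels counting the root), so the depth is the number of divisions: log_5(390625) = 8

The recursion tree depth is log_5(390625) = 8. At each level, the problem size is divided by 5, so it takes 8 divisions to reduce to a base case of size 1. The algorithm makes 1 recursive call at each level.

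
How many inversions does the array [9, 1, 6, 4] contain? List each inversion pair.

Finding inversions in [9, 1, 6, 4]:

(0, 1): arr[0]=9 > arr[1]=1
(0, 2): arr[0]=9 > arr[2]=6
(0, 3): arr[0]=9 > arr[3]=4
(2, 3): arr[2]=6 > arr[3]=4

Total inversions: 4

The array has 4 inversion(s): (0,1), (0,2), (0,3), (2,3). Each pair (i,j) satisfies i < j and arr[i] > arr[j].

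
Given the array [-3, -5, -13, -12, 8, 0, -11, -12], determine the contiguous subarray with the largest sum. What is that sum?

Using Kadane's algorithm on [-3, -5, -13, -12, 8, 0, -11, -12]:

Scanning through the array:
Position 1 (value -5): max_ending_here = -5, max_so_far = -3
Position 2 (value -13): max_ending_here = -13, max_so_far = -3
Position 3 (value -12): max_ending_here = -12, max_so_far = -3
Position 4 (value 8): max_ending_here = 8, max_so_far = 8
Position 5 (value 0): max_ending_here = 8, max_so_far = 8
Position 6 (value -11): max_ending_here = -3, max_so_far = 8
Position 7 (value -12): max_ending_here = -12, max_so_far = 8

Maximum subarray: [8]
Maximum sum: 8

The maximum subarray is [8] with sum 8. This subarray runs from index 4 to index 4.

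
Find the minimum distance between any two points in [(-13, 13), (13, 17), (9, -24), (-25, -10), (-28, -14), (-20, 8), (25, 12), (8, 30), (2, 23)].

Computing all pairwise distances among 9 points:

d((-13, 13), (13, 17)) = 26.3059
d((-13, 13), (9, -24)) = 43.0465
d((-13, 13), (-25, -10)) = 25.9422
d((-13, 13), (-28, -14)) = 30.8869
d((-13, 13), (-20, 8)) = 8.6023
d((-13, 13), (25, 12)) = 38.0132
d((-13, 13), (8, 30)) = 27.0185
d((-13, 13), (2, 23)) = 18.0278
d((13, 17), (9, -24)) = 41.1947
d((13, 17), (-25, -10)) = 46.6154
d((13, 17), (-28, -14)) = 51.4004
d((13, 17), (-20, 8)) = 34.2053
d((13, 17), (25, 12)) = 13.0
d((13, 17), (8, 30)) = 13.9284
d((13, 17), (2, 23)) = 12.53
d((9, -24), (-25, -10)) = 36.7696
d((9, -24), (-28, -14)) = 38.3275
d((9, -24), (-20, 8)) = 43.1856
d((9, -24), (25, 12)) = 39.3954
d((9, -24), (8, 30)) = 54.0093
d((9, -24), (2, 23)) = 47.5184
d((-25, -10), (-28, -14)) = 5.0 <-- minimum
d((-25, -10), (-20, 8)) = 18.6815
d((-25, -10), (25, 12)) = 54.626
d((-25, -10), (8, 30)) = 51.8556
d((-25, -10), (2, 23)) = 42.638
d((-28, -14), (-20, 8)) = 23.4094
d((-28, -14), (25, 12)) = 59.0339
d((-28, -14), (8, 30)) = 56.8507
d((-28, -14), (2, 23)) = 47.634
d((-20, 8), (25, 12)) = 45.1774
d((-20, 8), (8, 30)) = 35.609
d((-20, 8), (2, 23)) = 26.6271
d((25, 12), (8, 30)) = 24.7588
d((25, 12), (2, 23)) = 25.4951
d((8, 30), (2, 23)) = 9.2195

Closest pair: (-25, -10) and (-28, -14) with distance 5.0

The closest pair is (-25, -10) and (-28, -14) with Euclidean distance 5.0. For 9 points, brute-force pairwise comparison is shown above. For large n, the divide-and-conquer algorithm (sort by x, recurse on halves, check the dividing strip) achieves O(n log n).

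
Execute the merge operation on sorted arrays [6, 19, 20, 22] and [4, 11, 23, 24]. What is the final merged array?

Merging process:

Compare 6 vs 4: take 4 from right. Merged: [4]
Compare 6 vs 11: take 6 from left. Merged: [4, 6]
Compare 19 vs 11: take 11 from right. Merged: [4, 6, 11]
Compare 19 vs 23: take 19 from left. Merged: [4, 6, 11, 19]
Compare 20 vs 23: take 20 from left. Merged: [4, 6, 11, 19, 20]
Compare 22 vs 23: take 22 from left. Merged: [4, 6, 11, 19, 20, 22]
Append remaining from right: [23, 24]. Merged: [4, 6, 11, 19, 20, 22, 23, 24]

Final merged array: [4, 6, 11, 19, 20, 22, 23, 24]
Total comparisons: 6

The merged array is [4, 6, 11, 19, 20, 22, 23, 24], requiring 6 comparisons. The merge step runs in O(n) time where n is the total number of elements.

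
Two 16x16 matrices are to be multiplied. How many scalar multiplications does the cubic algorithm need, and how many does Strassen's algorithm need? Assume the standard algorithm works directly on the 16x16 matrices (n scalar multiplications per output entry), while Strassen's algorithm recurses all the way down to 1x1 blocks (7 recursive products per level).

Matrix multiplication for 16x16 matrices:

Standard algorithm: 16^3 = 4096 multiplications
Strassen's algorithm: 7^(log2(16)) = 7^4 = 2401 multiplications
Savings: 4096 - 2401 = 1695 multiplications

Standard: 4096 multiplications (16^3). Strassen: 2401 multiplications (7^4). Strassen reduces 8 recursive multiplications to 7 at each level.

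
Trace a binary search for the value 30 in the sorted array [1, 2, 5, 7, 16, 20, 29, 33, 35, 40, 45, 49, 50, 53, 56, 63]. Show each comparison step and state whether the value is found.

Binary search for 30 in [1, 2, 5, 7, 16, 20, 29, 33, 35, 40, 45, 49, 50, 53, 56, 63]:

lo=0, hi=15, mid=7, arr[mid]=33 -> 33 > 30, search left half
lo=0, hi=6, mid=3, arr[mid]=7 -> 7 < 30, search right half
lo=4, hi=6, mid=5, arr[mid]=20 -> 20 < 30, search right half
lo=6, hi=6, mid=6, arr[mid]=29 -> 29 < 30, search right half
lo=7 > hi=6, target 30 not found

Binary search determines that 30 is not in the array after 4 comparisons. The search space was exhausted without finding the target.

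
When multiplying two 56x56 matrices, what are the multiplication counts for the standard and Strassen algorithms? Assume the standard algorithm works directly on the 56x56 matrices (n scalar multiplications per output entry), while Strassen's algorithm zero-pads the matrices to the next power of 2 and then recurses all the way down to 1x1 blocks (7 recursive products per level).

Matrix multiplication for 56x56 matrices:

Strassen's algorithm requires power-of-2 dimensions. Pad 56x56 to 64x64 (next power of 2).

Standard algorithm: 56^3 = 175616 multiplications
Strassen's algorithm: 7^(log2(64)) = 7^6 = 117649 multiplications
Savings: 175616 - 117649 = 57967 multiplications

Standard: 175616 multiplications (56^3). Strassen: 117649 multiplications (7^6, after padding to 64x64). Strassen reduces 8 recursive multiplications to 7 at each level.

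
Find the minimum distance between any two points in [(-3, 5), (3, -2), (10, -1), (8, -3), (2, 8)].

Computing all pairwise distances among 5 points:

d((-3, 5), (3, -2)) = 9.2195
d((-3, 5), (10, -1)) = 14.3178
d((-3, 5), (8, -3)) = 13.6015
d((-3, 5), (2, 8)) = 5.831
d((3, -2), (10, -1)) = 7.0711
d((3, -2), (8, -3)) = 5.099
d((3, -2), (2, 8)) = 10.0499
d((10, -1), (8, -3)) = 2.8284 <-- minimum
d((10, -1), (2, 8)) = 12.0416
d((8, -3), (2, 8)) = 12.53

Closest pair: (10, -1) and (8, -3) with distance 2.8284

The closest pair is (10, -1) and (8, -3) with Euclidean distance 2.8284. For 5 points, brute-force pairwise comparison is shown above. For large n, the divide-and-conquer algorithm (sort by x, recurse on halves, check the dividing strip) achieves O(n log n).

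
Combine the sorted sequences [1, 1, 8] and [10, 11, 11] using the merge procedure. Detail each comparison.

Merging process:

Compare 1 vs 10: take 1 from left. Merged: [1]
Compare 1 vs 10: take 1 from left. Merged: [1, 1]
Compare 8 vs 10: take 8 from left. Merged: [1, 1, 8]
Append remaining from right: [10, 11, 11]. Merged: [1, 1, 8, 10, 11, 11]

Final merged array: [1, 1, 8, 10, 11, 11]
Total comparisons: 3

The merged array is [1, 1, 8, 10, 11, 11], requiring 3 comparisons. The merge step runs in O(n) time where n is the total number of elements.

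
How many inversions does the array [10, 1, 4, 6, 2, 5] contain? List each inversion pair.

Finding inversions in [10, 1, 4, 6, 2, 5]:

(0, 1): arr[0]=10 > arr[1]=1
(0, 2): arr[0]=10 > arr[2]=4
(0, 3): arr[0]=10 > arr[3]=6
(0, 4): arr[0]=10 > arr[4]=2
(0, 5): arr[0]=10 > arr[5]=5
(2, 4): arr[2]=4 > arr[4]=2
(3, 4): arr[3]=6 > arr[4]=2
(3, 5): arr[3]=6 > arr[5]=5

Total inversions: 8

The array has 8 inversion(s): (0,1), (0,2), (0,3), (0,4), (0,5), (2,4), (3,4), (3,5). Each pair (i,j) satisfies i < j and arr[i] > arr[j].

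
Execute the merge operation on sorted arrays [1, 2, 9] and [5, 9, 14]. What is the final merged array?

Merging process:

Compare 1 vs 5: take 1 from left. Merged: [1]
Compare 2 vs 5: take 2 from left. Merged: [1, 2]
Compare 9 vs 5: take 5 from right. Merged: [1, 2, 5]
Compare 9 vs 9: take 9 from left. Merged: [1, 2, 5, 9]
Append remaining from right: [9, 14]. Merged: [1, 2, 5, 9, 9, 14]

Final merged array: [1, 2, 5, 9, 9, 14]
Total comparisons: 4

The merged array is [1, 2, 5, 9, 9, 14], requiring 4 comparisons. The merge step runs in O(n) time where n is the total number of elements.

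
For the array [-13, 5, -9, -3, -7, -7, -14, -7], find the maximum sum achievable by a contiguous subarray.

Using Kadane's algorithm on [-13, 5, -9, -3, -7, -7, -14, -7]:

Scanning through the array:
Position 1 (value 5): max_ending_here = 5, max_so_far = 5
Position 2 (value -9): max_ending_here = -4, max_so_far = 5
Position 3 (value -3): max_ending_here = -3, max_so_far = 5
Position 4 (value -7): max_ending_here = -7, max_so_far = 5
Position 5 (value -7): max_ending_here = -7, max_so_far = 5
Position 6 (value -14): max_ending_here = -14, max_so_far = 5
Position 7 (value -7): max_ending_here = -7, max_so_far = 5

Maximum subarray: [5]
Maximum sum: 5

The maximum subarray is [5] with sum 5. This subarray runs from index 1 to index 1.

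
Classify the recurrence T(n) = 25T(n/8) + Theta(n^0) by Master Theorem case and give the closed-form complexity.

Master Theorem for T(n) = 25T(n/8) + O(n^0):

a = 25, b = 8, c = 0
log_b(a) = log_8(25) = 1.5480

Case 1: c = 0 < log_8(25) = 1.5480
T(n) = O(n^(log_8 25))

For T(n) = 25T(n/8) + O(n^0): log_8(25) = 1.5480. This is Case 1 of the Master Theorem (c < log_b(a), work dominated by leaves), giving O(n^(log_8 25)).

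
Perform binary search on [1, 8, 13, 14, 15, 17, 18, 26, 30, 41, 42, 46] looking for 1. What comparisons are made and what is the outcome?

Binary search for 1 in [1, 8, 13, 14, 15, 17, 18, 26, 30, 41, 42, 46]:

lo=0, hi=11, mid=5, arr[mid]=17 -> 17 > 1, search left half
lo=0, hi=4, mid=2, arr[mid]=13 -> 13 > 1, search left half
lo=0, hi=1, mid=0, arr[mid]=1 -> Found target at index 0!

Binary search finds 1 at index 0 after 3 comparisons. The search repeatedly halves the search space by comparing with the middle element.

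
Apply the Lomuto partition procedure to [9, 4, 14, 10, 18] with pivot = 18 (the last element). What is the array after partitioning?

Lomuto partition with pivot = 18:

Initial array: [9, 4, 14, 10, 18]

arr[0]=9 <= 18: swap with position 0, array becomes [9, 4, 14, 10, 18]
arr[1]=4 <= 18: swap with position 1, array becomes [9, 4, 14, 10, 18]
arr[2]=14 <= 18: swap with position 2, array becomes [9, 4, 14, 10, 18]
arr[3]=10 <= 18: swap with position 3, array becomes [9, 4, 14, 10, 18]

Place pivot at position 4: [9, 4, 14, 10, 18]
Pivot position: 4

After partitioning with pivot 18, the array becomes [9, 4, 14, 10, 18]. The pivot is placed at index 4. All elements to the left of the pivot are <= 18, and all elements to the right are > 18.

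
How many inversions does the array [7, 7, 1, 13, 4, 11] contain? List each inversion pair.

Finding inversions in [7, 7, 1, 13, 4, 11]:

(0, 2): arr[0]=7 > arr[2]=1
(0, 4): arr[0]=7 > arr[4]=4
(1, 2): arr[1]=7 > arr[2]=1
(1, 4): arr[1]=7 > arr[4]=4
(3, 4): arr[3]=13 > arr[4]=4
(3, 5): arr[3]=13 > arr[5]=11

Total inversions: 6

The array has 6 inversion(s): (0,2), (0,4), (1,2), (1,4), (3,4), (3,5). Each pair (i,j) satisfies i < j and arr[i] > arr[j].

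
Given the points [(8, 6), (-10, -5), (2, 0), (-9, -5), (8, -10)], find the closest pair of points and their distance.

Computing all pairwise distances among 5 points:

d((8, 6), (-10, -5)) = 21.095
d((8, 6), (2, 0)) = 8.4853
d((8, 6), (-9, -5)) = 20.2485
d((8, 6), (8, -10)) = 16.0
d((-10, -5), (2, 0)) = 13.0
d((-10, -5), (-9, -5)) = 1.0 <-- minimum
d((-10, -5), (8, -10)) = 18.6815
d((2, 0), (-9, -5)) = 12.083
d((2, 0), (8, -10)) = 11.6619
d((-9, -5), (8, -10)) = 17.72

Closest pair: (-10, -5) and (-9, -5) with distance 1.0

The closest pair is (-10, -5) and (-9, -5) with Euclidean distance 1.0. For 5 points, brute-force pairwise comparison is shown above. For large n, the divide-and-conquer algorithm (sort by x, recurse on halves, check the dividing strip) achieves O(n log n).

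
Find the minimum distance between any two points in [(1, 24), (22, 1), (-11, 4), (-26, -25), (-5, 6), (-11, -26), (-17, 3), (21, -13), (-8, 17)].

Computing all pairwise distances among 9 points:

d((1, 24), (22, 1)) = 31.1448
d((1, 24), (-11, 4)) = 23.3238
d((1, 24), (-26, -25)) = 55.9464
d((1, 24), (-5, 6)) = 18.9737
d((1, 24), (-11, -26)) = 51.4198
d((1, 24), (-17, 3)) = 27.6586
d((1, 24), (21, -13)) = 42.0595
d((1, 24), (-8, 17)) = 11.4018
d((22, 1), (-11, 4)) = 33.1361
d((22, 1), (-26, -25)) = 54.5894
d((22, 1), (-5, 6)) = 27.4591
d((22, 1), (-11, -26)) = 42.638
d((22, 1), (-17, 3)) = 39.0512
d((22, 1), (21, -13)) = 14.0357
d((22, 1), (-8, 17)) = 34.0
d((-11, 4), (-26, -25)) = 32.6497
d((-11, 4), (-5, 6)) = 6.3246
d((-11, 4), (-11, -26)) = 30.0
d((-11, 4), (-17, 3)) = 6.0828 <-- minimum
d((-11, 4), (21, -13)) = 36.2353
d((-11, 4), (-8, 17)) = 13.3417
d((-26, -25), (-5, 6)) = 37.4433
d((-26, -25), (-11, -26)) = 15.0333
d((-26, -25), (-17, 3)) = 29.4109
d((-26, -25), (21, -13)) = 48.5077
d((-26, -25), (-8, 17)) = 45.6946
d((-5, 6), (-11, -26)) = 32.5576
d((-5, 6), (-17, 3)) = 12.3693
d((-5, 6), (21, -13)) = 32.2025
d((-5, 6), (-8, 17)) = 11.4018
d((-11, -26), (-17, 3)) = 29.6142
d((-11, -26), (21, -13)) = 34.5398
d((-11, -26), (-8, 17)) = 43.1045
d((-17, 3), (21, -13)) = 41.2311
d((-17, 3), (-8, 17)) = 16.6433
d((21, -13), (-8, 17)) = 41.7253

Closest pair: (-11, 4) and (-17, 3) with distance 6.0828

The closest pair is (-11, 4) and (-17, 3) with Euclidean distance 6.0828. For 9 points, brute-force pairwise comparison is shown above. For large n, the divide-and-conquer algorithm (sort by x, recurse on halves, check the dividing strip) achieves O(n log n).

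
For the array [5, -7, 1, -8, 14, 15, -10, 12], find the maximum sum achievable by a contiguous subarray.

Using Kadane's algorithm on [5, -7, 1, -8, 14, 15, -10, 12]:

Scanning through the array:
Position 1 (value -7): max_ending_here = -2, max_so_far = 5
Position 2 (value 1): max_ending_here = 1, max_so_far = 5
Position 3 (value -8): max_ending_here = -7, max_so_far = 5
Position 4 (value 14): max_ending_here = 14, max_so_far = 14
Position 5 (value 15): max_ending_here = 29, max_so_far = 29
Position 6 (value -10): max_ending_here = 19, max_so_far = 29
Position 7 (value 12): max_ending_here = 31, max_so_far = 31

Maximum subarray: [14, 15, -10, 12]
Maximum sum: 31

The maximum subarray is [14, 15, -10, 12] with sum 31. This subarray runs from index 4 to index 7.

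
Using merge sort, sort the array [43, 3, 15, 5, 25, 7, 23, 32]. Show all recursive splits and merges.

Merge sort trace:

Split: [43, 3, 15, 5, 25, 7, 23, 32] -> [43, 3, 15, 5] and [25, 7, 23, 32]
  Split: [43, 3, 15, 5] -> [43, 3] and [15, 5]
    Split: [43, 3] -> [43] and [3]
    Merge: [43] + [3] -> [3, 43]
    Split: [15, 5] -> [15] and [5]
    Merge: [15] + [5] -> [5, 15]
  Merge: [3, 43] + [5, 15] -> [3, 5, 15, 43]
  Split: [25, 7, 23, 32] -> [25, 7] and [23, 32]
    Split: [25, 7] -> [25] and [7]
    Merge: [25] + [7] -> [7, 25]
    Split: [23, 32] -> [23] and [32]
    Merge: [23] + [32] -> [23, 32]
  Merge: [7, 25] + [23, 32] -> [7, 23, 25, 32]
Merge: [3, 5, 15, 43] + [7, 23, 25, 32] -> [3, 5, 7, 15, 23, 25, 32, 43]

Final sorted array: [3, 5, 7, 15, 23, 25, 32, 43]

The merge sort proceeds by recursively splitting the array and merging sorted halves.
After all merges, the sorted array is [3, 5, 7, 15, 23, 25, 32, 43].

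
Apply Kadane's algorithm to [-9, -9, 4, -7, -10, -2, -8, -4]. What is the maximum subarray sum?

Using Kadane's algorithm on [-9, -9, 4, -7, -10, -2, -8, -4]:

Scanning through the array:
Position 1 (value -9): max_ending_here = -9, max_so_far = -9
Position 2 (value 4): max_ending_here = 4, max_so_far = 4
Position 3 (value -7): max_ending_here = -3, max_so_far = 4
Position 4 (value -10): max_ending_here = -10, max_so_far = 4
Position 5 (value -2): max_ending_here = -2, max_so_far = 4
Position 6 (value -8): max_ending_here = -8, max_so_far = 4
Position 7 (value -4): max_ending_here = -4, max_so_far = 4

Maximum subarray: [4]
Maximum sum: 4

The maximum subarray is [4] with sum 4. This subarray runs from index 2 to index 2.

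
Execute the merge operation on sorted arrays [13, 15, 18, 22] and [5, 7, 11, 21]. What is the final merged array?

Merging process:

Compare 13 vs 5: take 5 from right. Merged: [5]
Compare 13 vs 7: take 7 from right. Merged: [5, 7]
Compare 13 vs 11: take 11 from right. Merged: [5, 7, 11]
Compare 13 vs 21: take 13 from left. Merged: [5, 7, 11, 13]
Compare 15 vs 21: take 15 from left. Merged: [5, 7, 11, 13, 15]
Compare 18 vs 21: take 18 from left. Merged: [5, 7, 11, 13, 15, 18]
Compare 22 vs 21: take 21 from right. Merged: [5, 7, 11, 13, 15, 18, 21]
Append remaining from left: [22]. Merged: [5, 7, 11, 13, 15, 18, 21, 22]

Final merged array: [5, 7, 11, 13, 15, 18, 21, 22]
Total comparisons: 7

The merged array is [5, 7, 11, 13, 15, 18, 21, 22], requiring 7 comparisons. The merge step runs in O(n) time where n is the total number of elements.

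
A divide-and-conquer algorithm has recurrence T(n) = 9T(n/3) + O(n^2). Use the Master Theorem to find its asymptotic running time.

Master Theorem for T(n) = 9T(n/3) + O(n^2):

a = 9, b = 3, c = 2
log_b(a) = log_3(9) = 2.0000

Case 2: c = 2 = log_3(9) = 2.0000
T(n) = O(n^2 log n) = O(n^2 log n)

For T(n) = 9T(n/3) + O(n^2): log_3(9) = 2.0000. This is Case 2 of the Master Theorem (c = log_b(a), equal work at all levels), giving O(n^2 log n).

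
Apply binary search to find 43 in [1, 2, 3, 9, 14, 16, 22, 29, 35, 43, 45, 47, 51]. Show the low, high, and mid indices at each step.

Binary search for 43 in [1, 2, 3, 9, 14, 16, 22, 29, 35, 43, 45, 47, 51]:

lo=0, hi=12, mid=6, arr[mid]=22 -> 22 < 43, search right half
lo=7, hi=12, mid=9, arr[mid]=43 -> Found target at index 9!

Binary search finds 43 at index 9 after 2 comparisons. The search repeatedly halves the search space by comparing with the middle element.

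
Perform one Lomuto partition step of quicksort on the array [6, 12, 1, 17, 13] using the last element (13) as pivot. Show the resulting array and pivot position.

Lomuto partition with pivot = 13:

Initial array: [6, 12, 1, 17, 13]

arr[0]=6 <= 13: swap with position 0, array becomes [6, 12, 1, 17, 13]
arr[1]=12 <= 13: swap with position 1, array becomes [6, 12, 1, 17, 13]
arr[2]=1 <= 13: swap with position 2, array becomes [6, 12, 1, 17, 13]
arr[3]=17 > 13: no swap

Place pivot at position 3: [6, 12, 1, 13, 17]
Pivot position: 3

After partitioning with pivot 13, the array becomes [6, 12, 1, 13, 17]. The pivot is placed at index 3. All elements to the left of the pivot are <= 13, and all elements to the right are > 13.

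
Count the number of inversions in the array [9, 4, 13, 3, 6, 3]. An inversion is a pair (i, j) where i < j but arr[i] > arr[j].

Finding inversions in [9, 4, 13, 3, 6, 3]:

(0, 1): arr[0]=9 > arr[1]=4
(0, 3): arr[0]=9 > arr[3]=3
(0, 4): arr[0]=9 > arr[4]=6
(0, 5): arr[0]=9 > arr[5]=3
(1, 3): arr[1]=4 > arr[3]=3
(1, 5): arr[1]=4 > arr[5]=3
(2, 3): arr[2]=13 > arr[3]=3
(2, 4): arr[2]=13 > arr[4]=6
(2, 5): arr[2]=13 > arr[5]=3
(4, 5): arr[4]=6 > arr[5]=3

Total inversions: 10

The array has 10 inversion(s): (0,1), (0,3), (0,4), (0,5), (1,3), (1,5), (2,3), (2,4), (2,5), (4,5). Each pair (i,j) satisfies i < j and arr[i] > arr[j].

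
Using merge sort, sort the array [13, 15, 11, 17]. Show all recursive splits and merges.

Merge sort trace:

Split: [13, 15, 11, 17] -> [13, 15] and [11, 17]
  Split: [13, 15] -> [13] and [15]
  Merge: [13] + [15] -> [13, 15]
  Split: [11, 17] -> [11] and [17]
  Merge: [11] + [17] -> [11, 17]
Merge: [13, 15] + [11, 17] -> [11, 13, 15, 17]

Final sorted array: [11, 13, 15, 17]

The merge sort proceeds by recursively splitting the array and merging sorted halves.
After all merges, the sorted array is [11, 13, 15, 17].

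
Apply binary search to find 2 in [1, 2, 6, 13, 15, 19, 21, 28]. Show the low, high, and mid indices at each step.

Binary search for 2 in [1, 2, 6, 13, 15, 19, 21, 28]:

lo=0, hi=7, mid=3, arr[mid]=13 -> 13 > 2, search left half
lo=0, hi=2, mid=1, arr[mid]=2 -> Found target at index 1!

Binary search finds 2 at index 1 after 2 comparisons. The search repeatedly halves the search space by comparing with the middle element.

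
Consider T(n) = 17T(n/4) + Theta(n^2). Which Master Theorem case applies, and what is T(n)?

Master Theorem for T(n) = 17T(n/4) + O(n^2):

a = 17, b = 4, c = 2
log_b(a) = log_4(17) = 2.0437

Case 1: c = 2 < log_4(17) = 2.0437
T(n) = O(n^(log_4 17))

For T(n) = 17T(n/4) + O(n^2): log_4(17) = 2.0437. This is Case 1 of the Master Theorem (c < log_b(a), work dominated by leaves), giving O(n^(log_4 17)).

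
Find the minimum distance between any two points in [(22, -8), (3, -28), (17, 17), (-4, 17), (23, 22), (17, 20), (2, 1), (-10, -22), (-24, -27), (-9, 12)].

Computing all pairwise distances among 10 points:

d((22, -8), (3, -28)) = 27.5862
d((22, -8), (17, 17)) = 25.4951
d((22, -8), (-4, 17)) = 36.0694
d((22, -8), (23, 22)) = 30.0167
d((22, -8), (17, 20)) = 28.4429
d((22, -8), (2, 1)) = 21.9317
d((22, -8), (-10, -22)) = 34.9285
d((22, -8), (-24, -27)) = 49.7695
d((22, -8), (-9, 12)) = 36.8917
d((3, -28), (17, 17)) = 47.1275
d((3, -28), (-4, 17)) = 45.5412
d((3, -28), (23, 22)) = 53.8516
d((3, -28), (17, 20)) = 50.0
d((3, -28), (2, 1)) = 29.0172
d((3, -28), (-10, -22)) = 14.3178
d((3, -28), (-24, -27)) = 27.0185
d((3, -28), (-9, 12)) = 41.7612
d((17, 17), (-4, 17)) = 21.0
d((17, 17), (23, 22)) = 7.8102
d((17, 17), (17, 20)) = 3.0 <-- minimum
d((17, 17), (2, 1)) = 21.9317
d((17, 17), (-10, -22)) = 47.4342
d((17, 17), (-24, -27)) = 60.1415
d((17, 17), (-9, 12)) = 26.4764
d((-4, 17), (23, 22)) = 27.4591
d((-4, 17), (17, 20)) = 21.2132
d((-4, 17), (2, 1)) = 17.088
d((-4, 17), (-10, -22)) = 39.4588
d((-4, 17), (-24, -27)) = 48.3322
d((-4, 17), (-9, 12)) = 7.0711
d((23, 22), (17, 20)) = 6.3246
d((23, 22), (2, 1)) = 29.6985
d((23, 22), (-10, -22)) = 55.0
d((23, 22), (-24, -27)) = 67.897
d((23, 22), (-9, 12)) = 33.5261
d((17, 20), (2, 1)) = 24.2074
d((17, 20), (-10, -22)) = 49.93
d((17, 20), (-24, -27)) = 62.3699
d((17, 20), (-9, 12)) = 27.2029
d((2, 1), (-10, -22)) = 25.9422
d((2, 1), (-24, -27)) = 38.2099
d((2, 1), (-9, 12)) = 15.5563
d((-10, -22), (-24, -27)) = 14.8661
d((-10, -22), (-9, 12)) = 34.0147
d((-24, -27), (-9, 12)) = 41.7852

Closest pair: (17, 17) and (17, 20) with distance 3.0

The closest pair is (17, 17) and (17, 20) with Euclidean distance 3.0. For 10 points, brute-force pairwise comparison is shown above. For large n, the divide-and-conquer algorithm (sort by x, recurse on halves, check the dividing strip) achieves O(n log n).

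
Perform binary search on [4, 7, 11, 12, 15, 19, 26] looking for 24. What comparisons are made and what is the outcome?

Binary search for 24 in [4, 7, 11, 12, 15, 19, 26]:

lo=0, hi=6, mid=3, arr[mid]=12 -> 12 < 24, search right half
lo=4, hi=6, mid=5, arr[mid]=19 -> 19 < 24, search right half
lo=6, hi=6, mid=6, arr[mid]=26 -> 26 > 24, search left half
lo=6 > hi=5, target 24 not found

Binary search determines that 24 is not in the array after 3 comparisons. The search space was exhausted without finding the target.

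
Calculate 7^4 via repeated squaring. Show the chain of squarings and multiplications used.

Computing 7^4 by squaring (build up from 7^1; each line after the first costs one multiplication):

7^1 = 7
7^2 = (7^1)^2 = 7^2 = 49
7^4 = (7^2)^2 = 49^2 = 2401

Result: 2401
Multiplications needed: 2 (2 lines after 7^1)

7^4 = 2401. Using exponentiation by squaring, this requires 2 multiplications. The key idea: if the exponent is even, square the half-power; if odd, multiply by the base once.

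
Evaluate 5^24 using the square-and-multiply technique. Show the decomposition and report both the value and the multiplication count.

Computing 5^24 by squaring (build up from 5^1; each line after the first costs one multiplication):

5^1 = 5
5^2 = (5^1)^2 = 5^2 = 25
5^3 = 5 * 5^2 = 5 * 25 = 125
5^6 = (5^3)^2 = 125^2 = 15625
5^12 = (5^6)^2 = 15625^2 = 244140625
5^24 = (5^12)^2 = 244140625^2 = 59604644775390625

Result: 59604644775390625
Multiplications needed: 5 (5 lines after 5^1)

5^24 = 59604644775390625. Using exponentiation by squaring, this requires 5 multiplications. The key idea: if the exponent is even, square the half-power; if odd, multiply by the base once.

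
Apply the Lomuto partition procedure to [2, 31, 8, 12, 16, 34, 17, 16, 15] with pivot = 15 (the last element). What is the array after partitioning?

Lomuto partition with pivot = 15:

Initial array: [2, 31, 8, 12, 16, 34, 17, 16, 15]

arr[0]=2 <= 15: swap with position 0, array becomes [2, 31, 8, 12, 16, 34, 17, 16, 15]
arr[1]=31 > 15: no swap
arr[2]=8 <= 15: swap with position 1, array becomes [2, 8, 31, 12, 16, 34, 17, 16, 15]
arr[3]=12 <= 15: swap with position 2, array becomes [2, 8, 12, 31, 16, 34, 17, 16, 15]
arr[4]=16 > 15: no swap
arr[5]=34 > 15: no swap
arr[6]=17 > 15: no swap
arr[7]=16 > 15: no swap

Place pivot at position 3: [2, 8, 12, 15, 16, 34, 17, 16, 31]
Pivot position: 3

After partitioning with pivot 15, the array becomes [2, 8, 12, 15, 16, 34, 17, 16, 31]. The pivot is placed at index 3. All elements to the left of the pivot are <= 15, and all elements to the right are > 15.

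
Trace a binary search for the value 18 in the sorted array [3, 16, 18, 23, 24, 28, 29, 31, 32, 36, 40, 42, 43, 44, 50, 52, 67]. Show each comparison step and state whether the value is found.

Binary search for 18 in [3, 16, 18, 23, 24, 28, 29, 31, 32, 36, 40, 42, 43, 44, 50, 52, 67]:

lo=0, hi=16, mid=8, arr[mid]=32 -> 32 > 18, search left half
lo=0, hi=7, mid=3, arr[mid]=23 -> 23 > 18, search left half
lo=0, hi=2, mid=1, arr[mid]=16 -> 16 < 18, search right half
lo=2, hi=2, mid=2, arr[mid]=18 -> Found target at index 2!

Binary search finds 18 at index 2 after 4 comparisons. The search repeatedly halves the search space by comparing with the middle element.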